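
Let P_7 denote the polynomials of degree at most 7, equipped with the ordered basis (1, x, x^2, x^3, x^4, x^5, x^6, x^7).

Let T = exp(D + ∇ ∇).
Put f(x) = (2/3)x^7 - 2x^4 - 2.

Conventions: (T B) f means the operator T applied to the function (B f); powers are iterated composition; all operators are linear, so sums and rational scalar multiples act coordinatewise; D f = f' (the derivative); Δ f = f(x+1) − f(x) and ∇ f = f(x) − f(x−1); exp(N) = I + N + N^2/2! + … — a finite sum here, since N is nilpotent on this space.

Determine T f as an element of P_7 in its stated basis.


order-1 term: (14/3)x^6 + 28x^5 - 140x^4 + (956/3)x^3 - 444x^2 + (1012/3)x - 112
order-2 term: 14x^5 + 140x^4 - 280x^3 - 712x^2 + 2752x - 7460/3
order-3 term: (70/3)x^4 + 280x^3 - 1828x + 1516
order-4 term: (70/3)x^3 + 280x^2 + 280x - 2386/3
order-5 term: 14x^2 + 140x + 140
order-6 term: (14/3)x + 28
order-7 term: 2/3
the series for exp(D + ∇ ∇) f terminates at order 7
exp(D + ∇ ∇) f = (2/3)x^7 + (14/3)x^6 + 42x^5 + (64/3)x^4 + 342x^3 - 862x^2 + 1686x - 5134/3

g(x) = (2/3)x^7 + (14/3)x^6 + 42x^5 + (64/3)x^4 + 342x^3 - 862x^2 + 1686x - 5134/3


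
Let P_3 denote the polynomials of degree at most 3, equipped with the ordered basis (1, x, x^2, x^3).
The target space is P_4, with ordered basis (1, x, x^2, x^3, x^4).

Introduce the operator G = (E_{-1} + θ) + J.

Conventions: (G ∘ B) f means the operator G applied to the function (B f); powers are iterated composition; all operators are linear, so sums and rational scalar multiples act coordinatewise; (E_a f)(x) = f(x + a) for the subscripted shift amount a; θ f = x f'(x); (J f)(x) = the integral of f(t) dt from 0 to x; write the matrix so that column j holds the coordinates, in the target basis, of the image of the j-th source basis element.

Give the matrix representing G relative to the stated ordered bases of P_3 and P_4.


the matrix is [[1, -1, 1, -1]; [1, 2, -2, 3]; [0, 1/2, 3, -3]; [0, 0, 1/3, 4]; [0, 0, 0, 1/4]] (rows listed top to bottom)

image of 1: x + 1
image of x: (1/2)x^2 + 2x - 1
image of x^2: (1/3)x^3 + 3x^2 - 2x + 1
image of x^3: (1/4)x^4 + 4x^3 - 3x^2 + 3x - 1
each image's coordinates form column j of the matrix


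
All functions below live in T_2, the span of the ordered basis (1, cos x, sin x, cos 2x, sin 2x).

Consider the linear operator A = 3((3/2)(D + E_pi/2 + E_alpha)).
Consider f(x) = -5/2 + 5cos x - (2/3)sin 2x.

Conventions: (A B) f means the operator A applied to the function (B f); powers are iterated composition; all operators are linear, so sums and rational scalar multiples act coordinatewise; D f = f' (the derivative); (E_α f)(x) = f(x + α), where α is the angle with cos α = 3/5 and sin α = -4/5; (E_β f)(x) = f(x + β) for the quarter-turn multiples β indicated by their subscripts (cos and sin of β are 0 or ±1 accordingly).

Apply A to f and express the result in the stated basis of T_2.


D f = -5sin x - (4/3)cos 2x
E_pi/2 f = -5/2 - 5sin x + (2/3)sin 2x
E_alpha f = -5/2 + 3cos x + 4sin x + (16/25)cos 2x + (14/75)sin 2x
(D + E_pi/2 + E_alpha) f = -5 + 3cos x - 6sin x - (52/75)cos 2x + (64/75)sin 2x
((3/2)(D + E_pi/2 + E_alpha)) f = -15/2 + (9/2)cos x - 9sin x - (26/25)cos 2x + (32/25)sin 2x
(3((3/2)(D + E_pi/2 + E_alpha))) f = -45/2 + (27/2)cos x - 27sin x - (78/25)cos 2x + (96/25)sin 2x

g(x) = -45/2 + (27/2)cos x - 27sin x - (78/25)cos 2x + (96/25)sin 2x


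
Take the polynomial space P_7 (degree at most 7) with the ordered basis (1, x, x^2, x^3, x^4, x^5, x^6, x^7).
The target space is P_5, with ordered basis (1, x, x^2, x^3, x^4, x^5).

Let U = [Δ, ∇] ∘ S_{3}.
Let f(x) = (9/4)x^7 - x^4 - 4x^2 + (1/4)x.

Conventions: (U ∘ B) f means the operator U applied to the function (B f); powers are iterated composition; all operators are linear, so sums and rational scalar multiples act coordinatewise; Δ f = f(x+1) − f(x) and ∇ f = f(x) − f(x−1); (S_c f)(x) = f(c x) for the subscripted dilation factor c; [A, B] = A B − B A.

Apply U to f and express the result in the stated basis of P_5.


S_{3} f = (19683/4)x^7 - 81x^4 - 36x^2 + (3/4)x
∇ S_{3} f = (137781/4)x^6 - (413343/4)x^5 + (688905/4)x^4 - (690201/4)x^3 + (415287/4)x^2 - (139365/4)x + 10077/2
Δ ∇ S_{3} f = (413343/2)x^5 + (688905/2)x^3 - 972x^2 + (137781/2)x - 234
Δ S_{3} f = (137781/4)x^6 + (413343/4)x^5 + (688905/4)x^4 + (687609/4)x^3 + (411399/4)x^2 + (136197/4)x + 9609/2
∇ Δ S_{3} f = (413343/2)x^5 + (688905/2)x^3 - 972x^2 + (137781/2)x - 234
[Δ, ∇] S_{3} f = 0

the result is g(x) = 0


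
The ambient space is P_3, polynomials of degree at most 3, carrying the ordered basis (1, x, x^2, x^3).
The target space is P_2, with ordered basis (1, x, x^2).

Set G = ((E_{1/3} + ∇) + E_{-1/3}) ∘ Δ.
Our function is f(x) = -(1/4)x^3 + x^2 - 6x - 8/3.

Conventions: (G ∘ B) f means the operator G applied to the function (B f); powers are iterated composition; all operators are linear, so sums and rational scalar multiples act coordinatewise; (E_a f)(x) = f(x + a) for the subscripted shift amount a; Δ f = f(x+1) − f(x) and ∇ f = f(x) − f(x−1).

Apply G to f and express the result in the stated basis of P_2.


g(x) = -(3/2)x^2 + x - 26/3

Δ f = -(3/4)x^2 + (5/4)x - 21/4
E_{1/3} Δ f = -(3/4)x^2 + (3/4)x - 59/12
∇ Δ f = -(3/2)x + 2
(E_{1/3} + ∇) Δ f = -(3/4)x^2 - (3/4)x - 35/12
E_{-1/3} Δ f = -(3/4)x^2 + (7/4)x - 23/4
((E_{1/3} + ∇) + E_{-1/3}) Δ f = -(3/2)x^2 + x - 26/3


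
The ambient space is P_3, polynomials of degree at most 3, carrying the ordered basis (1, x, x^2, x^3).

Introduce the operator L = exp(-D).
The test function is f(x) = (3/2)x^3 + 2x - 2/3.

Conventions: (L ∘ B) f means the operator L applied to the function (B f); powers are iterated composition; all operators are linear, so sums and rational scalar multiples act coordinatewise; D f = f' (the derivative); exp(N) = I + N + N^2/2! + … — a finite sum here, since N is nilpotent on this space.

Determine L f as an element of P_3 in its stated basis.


the image equals g(x) = (3/2)x^3 - (9/2)x^2 + (13/2)x - 25/6

order-1 term: -(9/2)x^2 - 2
order-2 term: (9/2)x
order-3 term: -3/2
the series for exp(-D) f terminates at order 3
exp(-D) f = (3/2)x^3 - (9/2)x^2 + (13/2)x - 25/6


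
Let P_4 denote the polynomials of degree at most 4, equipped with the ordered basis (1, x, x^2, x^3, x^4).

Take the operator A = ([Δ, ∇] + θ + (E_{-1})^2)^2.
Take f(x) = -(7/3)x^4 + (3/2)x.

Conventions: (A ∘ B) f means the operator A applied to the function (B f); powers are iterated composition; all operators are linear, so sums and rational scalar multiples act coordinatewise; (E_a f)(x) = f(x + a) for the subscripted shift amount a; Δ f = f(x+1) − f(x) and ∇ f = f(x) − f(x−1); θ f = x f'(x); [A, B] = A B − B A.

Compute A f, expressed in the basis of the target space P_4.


the result is g(x) = -(175/3)x^4 + 168x^3 - 560x^2 + (2930/3)x - 2267/3

∇ f = -(28/3)x^3 + 14x^2 - (28/3)x + 23/6
Δ ∇ f = -28x^2 - 14/3
Δ f = -(28/3)x^3 - 14x^2 - (28/3)x - 5/6
∇ Δ f = -28x^2 - 14/3
[Δ, ∇] f = 0
θ f = -(28/3)x^4 + (3/2)x
E_{-1} f = -(7/3)x^4 + (28/3)x^3 - 14x^2 + (65/6)x - 23/6
E_{-1} E_{-1} f = -(7/3)x^4 + (56/3)x^3 - 56x^2 + (457/6)x - 121/3
([Δ, ∇] + θ + (E_{-1})^2) f = -(35/3)x^4 + (56/3)x^3 - 56x^2 + (233/3)x - 121/3
∇ ([Δ, ∇] + θ + (E_{-1})^2) f = -(140/3)x^3 + 126x^2 - (644/3)x + 164
Δ ∇ ([Δ, ∇] + θ + (E_{-1})^2) f = -140x^2 + 112x - 406/3
Δ ([Δ, ∇] + θ + (E_{-1})^2) f = -(140/3)x^3 - 14x^2 - (308/3)x + 86/3
∇ Δ ([Δ, ∇] + θ + (E_{-1})^2) f = -140x^2 + 112x - 406/3
[Δ, ∇] ([Δ, ∇] + θ + (E_{-1})^2) f = 0
θ ([Δ, ∇] + θ + (E_{-1})^2) f = -(140/3)x^4 + 56x^3 - 112x^2 + (233/3)x
E_{-1} ([Δ, ∇] + θ + (E_{-1})^2) f = -(35/3)x^4 + (196/3)x^3 - 182x^2 + (877/3)x - 613/3
E_{-1} E_{-1} ([Δ, ∇] + θ + (E_{-1})^2) f = -(35/3)x^4 + 112x^3 - 448x^2 + 899x - 2267/3
([Δ, ∇] + θ + (E_{-1})^2) ([Δ, ∇] + θ + (E_{-1})^2) f = -(175/3)x^4 + 168x^3 - 560x^2 + (2930/3)x - 2267/3


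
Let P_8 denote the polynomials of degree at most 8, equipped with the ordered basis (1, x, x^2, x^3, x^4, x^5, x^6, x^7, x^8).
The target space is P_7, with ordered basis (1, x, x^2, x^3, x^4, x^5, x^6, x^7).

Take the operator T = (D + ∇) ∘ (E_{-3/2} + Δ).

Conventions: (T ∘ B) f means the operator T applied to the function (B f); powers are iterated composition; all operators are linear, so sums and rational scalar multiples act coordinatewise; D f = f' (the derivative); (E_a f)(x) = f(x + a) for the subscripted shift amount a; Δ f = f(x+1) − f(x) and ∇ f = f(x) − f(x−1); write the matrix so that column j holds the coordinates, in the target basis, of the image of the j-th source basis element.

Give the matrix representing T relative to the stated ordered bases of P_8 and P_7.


image of 1: 0
image of x: 2
image of x^2: 4x - 3
image of x^3: 6x^2 - 9x + 22
image of x^4: 8x^3 - 18x^2 + 88x - 83/2
image of x^5: 10x^4 - 30x^3 + 220x^2 - (415/2)x + 963/8
image of x^6: 12x^5 - 45x^4 + 440x^3 - (1245/2)x^2 + (2889/4)x - 4325/16
image of x^7: 14x^6 - 63x^5 + 770x^4 - (2905/2)x^3 + (20223/8)x^2 - (30275/16)x + 680
image of x^8: 16x^7 - 84x^6 + 1232x^5 - 2905x^4 + 6741x^3 - (30275/4)x^2 + 5440x - 26031/16
each image's coordinates form column j of the matrix

the matrix is [[0, 2, -3, 22, -83/2, 963/8, -4325/16, 680, -26031/16]; [0, 0, 4, -9, 88, -415/2, 2889/4, -30275/16, 5440]; [0, 0, 0, 6, -18, 220, -1245/2, 20223/8, -30275/4]; [0, 0, 0, 0, 8, -30, 440, -2905/2, 6741]; [0, 0, 0, 0, 0, 10, -45, 770, -2905]; [0, 0, 0, 0, 0, 0, 12, -63, 1232]; [0, 0, 0, 0, 0, 0, 0, 14, -84]; [0, 0, 0, 0, 0, 0, 0, 0, 16]] (rows listed top to bottom)


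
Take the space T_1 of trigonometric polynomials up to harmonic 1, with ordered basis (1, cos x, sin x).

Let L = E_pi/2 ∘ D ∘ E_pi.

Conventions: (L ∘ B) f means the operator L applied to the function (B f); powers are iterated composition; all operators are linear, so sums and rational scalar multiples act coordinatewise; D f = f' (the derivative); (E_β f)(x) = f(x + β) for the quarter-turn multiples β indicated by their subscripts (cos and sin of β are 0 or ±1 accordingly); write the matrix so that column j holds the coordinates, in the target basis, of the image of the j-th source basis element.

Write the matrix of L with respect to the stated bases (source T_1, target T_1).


the matrix is [[0, 0, 0]; [0, 1, 0]; [0, 0, 1]] (rows listed top to bottom)

image of 1: 0
image of cos x: cos x
image of sin x: sin x
each image's coordinates form column j of the matrix


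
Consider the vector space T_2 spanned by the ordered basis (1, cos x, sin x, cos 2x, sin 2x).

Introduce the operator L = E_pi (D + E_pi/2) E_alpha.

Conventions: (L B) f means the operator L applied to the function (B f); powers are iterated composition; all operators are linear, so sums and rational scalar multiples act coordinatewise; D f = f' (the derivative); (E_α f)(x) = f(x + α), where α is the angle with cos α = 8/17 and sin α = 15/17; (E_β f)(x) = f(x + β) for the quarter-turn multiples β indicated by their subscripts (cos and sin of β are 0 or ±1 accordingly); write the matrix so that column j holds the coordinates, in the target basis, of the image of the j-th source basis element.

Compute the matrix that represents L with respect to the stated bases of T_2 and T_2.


the matrix is [[1, 0, 0, 0, 0]; [0, 30/17, -16/17, 0, 0]; [0, 16/17, 30/17, 0, 0]; [0, 0, 0, -319/289, -562/289]; [0, 0, 0, 562/289, -319/289]] (rows listed top to bottom)

image of 1: 1
image of cos x: (30/17)cos x + (16/17)sin x
image of sin x: -(16/17)cos x + (30/17)sin x
image of cos 2x: -(319/289)cos 2x + (562/289)sin 2x
image of sin 2x: -(562/289)cos 2x - (319/289)sin 2x
each image's coordinates form column j of the matrix


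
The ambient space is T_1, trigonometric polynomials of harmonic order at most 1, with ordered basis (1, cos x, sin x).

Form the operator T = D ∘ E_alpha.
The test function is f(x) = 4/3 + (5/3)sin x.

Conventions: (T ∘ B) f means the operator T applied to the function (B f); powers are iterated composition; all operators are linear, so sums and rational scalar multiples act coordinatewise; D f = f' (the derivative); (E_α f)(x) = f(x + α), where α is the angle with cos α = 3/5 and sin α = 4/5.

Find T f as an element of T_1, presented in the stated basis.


E_alpha f = 4/3 + (4/3)cos x + sin x
D E_alpha f = cos x - (4/3)sin x

g(x) = cos x - (4/3)sin x


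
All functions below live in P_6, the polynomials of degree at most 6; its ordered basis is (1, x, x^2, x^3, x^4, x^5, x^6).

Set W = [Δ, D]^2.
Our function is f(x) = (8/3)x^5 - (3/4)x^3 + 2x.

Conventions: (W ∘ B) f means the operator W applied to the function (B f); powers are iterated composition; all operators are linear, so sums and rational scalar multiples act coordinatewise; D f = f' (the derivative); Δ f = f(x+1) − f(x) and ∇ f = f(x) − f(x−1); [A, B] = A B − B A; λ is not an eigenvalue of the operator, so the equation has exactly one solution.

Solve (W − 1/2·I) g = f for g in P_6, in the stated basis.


write g with unknown coordinates in the stated basis and equate coefficients in (W − 1/2·I) g = f
solving from the highest basis element down gives g = -(16/3)x^5 + (3/2)x^3 - 4x
check: W g = 0
so W g − 1/2·g = (8/3)x^5 - (3/4)x^3 + 2x = f ✓

the image equals g(x) = -(16/3)x^5 + (3/2)x^3 - 4x


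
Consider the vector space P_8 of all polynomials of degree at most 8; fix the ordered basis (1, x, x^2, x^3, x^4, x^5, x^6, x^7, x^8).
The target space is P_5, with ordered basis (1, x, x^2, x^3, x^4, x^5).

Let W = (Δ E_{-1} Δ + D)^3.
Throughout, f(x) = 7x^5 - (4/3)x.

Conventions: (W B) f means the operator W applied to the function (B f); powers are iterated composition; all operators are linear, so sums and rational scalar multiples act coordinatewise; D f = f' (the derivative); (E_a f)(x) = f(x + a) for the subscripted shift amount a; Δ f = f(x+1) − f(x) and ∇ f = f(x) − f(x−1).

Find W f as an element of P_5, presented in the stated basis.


the result is g(x) = 420x^2 + 2520x + 2520

Δ f = 35x^4 + 70x^3 + 70x^2 + 35x + 17/3
E_{-1} Δ f = 35x^4 - 70x^3 + 70x^2 - 35x + 17/3
Δ E_{-1} Δ f = 140x^3 + 70x
D f = 35x^4 - 4/3
(Δ E_{-1} Δ + D) f = 35x^4 + 140x^3 + 70x - 4/3
Δ (Δ E_{-1} Δ + D) f = 140x^3 + 630x^2 + 560x + 245
E_{-1} Δ (Δ E_{-1} Δ + D) f = 140x^3 + 210x^2 - 280x + 175
Δ E_{-1} Δ (Δ E_{-1} Δ + D) f = 420x^2 + 840x + 70
D (Δ E_{-1} Δ + D) f = 140x^3 + 420x^2 + 70
(Δ E_{-1} Δ + D) (Δ E_{-1} Δ + D) f = 140x^3 + 840x^2 + 840x + 140
Δ (Δ E_{-1} Δ + D) (Δ E_{-1} Δ + D) f = 420x^2 + 2100x + 1820
E_{-1} Δ (Δ E_{-1} Δ + D) (Δ E_{-1} Δ + D) f = 420x^2 + 1260x + 140
Δ E_{-1} Δ (Δ E_{-1} Δ + D) (Δ E_{-1} Δ + D) f = 840x + 1680
D (Δ E_{-1} Δ + D) (Δ E_{-1} Δ + D) f = 420x^2 + 1680x + 840
(Δ E_{-1} Δ + D) (Δ E_{-1} Δ + D) (Δ E_{-1} Δ + D) f = 420x^2 + 2520x + 2520


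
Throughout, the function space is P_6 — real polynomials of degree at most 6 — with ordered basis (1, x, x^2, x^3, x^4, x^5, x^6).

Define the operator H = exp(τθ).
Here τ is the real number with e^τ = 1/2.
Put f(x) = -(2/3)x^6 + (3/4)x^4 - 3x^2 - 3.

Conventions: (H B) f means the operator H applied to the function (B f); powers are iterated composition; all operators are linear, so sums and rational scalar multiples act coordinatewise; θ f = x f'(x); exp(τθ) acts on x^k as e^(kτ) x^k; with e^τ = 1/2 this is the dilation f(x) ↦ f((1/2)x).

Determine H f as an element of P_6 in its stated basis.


g(x) = -(1/96)x^6 + (3/64)x^4 - (3/4)x^2 - 3

exp(τθ) x^k = e^(kτ) x^k; with e^τ = 1/2 this sends x^k to (1/2)^k x^k
x^2 ↦ 1/4 x^2
x^4 ↦ 1/16 x^4
x^6 ↦ 1/64 x^6
applying this coordinatewise to f: exp(τθ) f = -(1/96)x^6 + (3/64)x^4 - (3/4)x^2 - 3


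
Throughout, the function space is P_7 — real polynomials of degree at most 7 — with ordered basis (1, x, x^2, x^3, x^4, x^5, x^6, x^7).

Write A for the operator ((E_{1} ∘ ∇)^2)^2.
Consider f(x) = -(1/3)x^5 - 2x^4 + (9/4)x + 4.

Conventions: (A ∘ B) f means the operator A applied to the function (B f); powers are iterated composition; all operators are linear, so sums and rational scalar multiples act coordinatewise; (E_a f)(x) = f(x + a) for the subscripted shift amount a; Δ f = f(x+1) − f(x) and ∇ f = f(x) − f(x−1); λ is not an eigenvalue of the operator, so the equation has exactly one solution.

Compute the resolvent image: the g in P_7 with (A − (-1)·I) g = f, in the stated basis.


the result is g(x) = -(1/3)x^5 - 2x^4 + (169/4)x + 132

write g with unknown coordinates in the stated basis and equate coefficients in (A − (-1)·I) g = f
solving from the highest basis element down gives g = -(1/3)x^5 - 2x^4 + (169/4)x + 132
check: A g = -40x - 128
so A g − (-1)·g = -(1/3)x^5 - 2x^4 + (9/4)x + 4 = f ✓


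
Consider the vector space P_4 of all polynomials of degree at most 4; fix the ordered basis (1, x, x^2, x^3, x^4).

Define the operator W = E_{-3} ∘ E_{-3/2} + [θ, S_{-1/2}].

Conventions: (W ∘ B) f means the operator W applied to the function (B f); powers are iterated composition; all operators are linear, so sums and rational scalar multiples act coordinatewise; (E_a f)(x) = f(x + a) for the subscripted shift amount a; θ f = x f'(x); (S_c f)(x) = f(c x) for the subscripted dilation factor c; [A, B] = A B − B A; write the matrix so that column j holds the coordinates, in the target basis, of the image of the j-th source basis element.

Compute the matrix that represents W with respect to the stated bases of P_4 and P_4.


the matrix is [[1, -9/2, 81/4, -729/8, 6561/16]; [0, 1, -9, 243/4, -729/2]; [0, 0, 1, -27/2, 243/2]; [0, 0, 0, 1, -18]; [0, 0, 0, 0, 1]] (rows listed top to bottom)

image of 1: 1
image of x: x - 9/2
image of x^2: x^2 - 9x + 81/4
image of x^3: x^3 - (27/2)x^2 + (243/4)x - 729/8
image of x^4: x^4 - 18x^3 + (243/2)x^2 - (729/2)x + 6561/16
each image's coordinates form column j of the matrix


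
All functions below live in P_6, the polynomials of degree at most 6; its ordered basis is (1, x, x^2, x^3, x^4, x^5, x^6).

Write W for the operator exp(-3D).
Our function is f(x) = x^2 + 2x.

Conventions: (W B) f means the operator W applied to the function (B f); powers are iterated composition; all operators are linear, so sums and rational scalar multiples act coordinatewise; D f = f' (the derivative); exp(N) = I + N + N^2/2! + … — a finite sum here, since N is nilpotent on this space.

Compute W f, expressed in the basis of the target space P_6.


the result is g(x) = x^2 - 4x + 3

order-1 term: -6x - 6
order-2 term: 9
the series for exp(-3D) f terminates at order 2
exp(-3D) f = x^2 - 4x + 3


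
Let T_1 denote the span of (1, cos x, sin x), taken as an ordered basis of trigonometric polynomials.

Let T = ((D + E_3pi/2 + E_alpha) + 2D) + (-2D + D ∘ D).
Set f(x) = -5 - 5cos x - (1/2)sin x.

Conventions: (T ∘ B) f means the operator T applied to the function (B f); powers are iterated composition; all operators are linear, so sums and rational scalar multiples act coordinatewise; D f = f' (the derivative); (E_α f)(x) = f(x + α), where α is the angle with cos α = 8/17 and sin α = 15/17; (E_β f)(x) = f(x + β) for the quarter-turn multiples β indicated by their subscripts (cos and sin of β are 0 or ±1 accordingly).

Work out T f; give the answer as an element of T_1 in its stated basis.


the image equals g(x) = -10 + (75/34)cos x + (159/34)sin x

D f = -(1/2)cos x + 5sin x
E_3pi/2 f = -5 + (1/2)cos x - 5sin x
E_alpha f = -5 - (95/34)cos x + (71/17)sin x
(D + E_3pi/2 + E_alpha) f = -10 - (95/34)cos x + (71/17)sin x
D f = -(1/2)cos x + 5sin x
(2D) f = -cos x + 10sin x
((D + E_3pi/2 + E_alpha) + 2D) f = -10 - (129/34)cos x + (241/17)sin x
D f = -(1/2)cos x + 5sin x
(-2D) f = cos x - 10sin x
D f = -(1/2)cos x + 5sin x
D D f = 5cos x + (1/2)sin x
(-2D + D ∘ D) f = 6cos x - (19/2)sin x
(((D + E_3pi/2 + E_alpha) + 2D) + (-2D + D ∘ D)) f = -10 + (75/34)cos x + (159/34)sin x


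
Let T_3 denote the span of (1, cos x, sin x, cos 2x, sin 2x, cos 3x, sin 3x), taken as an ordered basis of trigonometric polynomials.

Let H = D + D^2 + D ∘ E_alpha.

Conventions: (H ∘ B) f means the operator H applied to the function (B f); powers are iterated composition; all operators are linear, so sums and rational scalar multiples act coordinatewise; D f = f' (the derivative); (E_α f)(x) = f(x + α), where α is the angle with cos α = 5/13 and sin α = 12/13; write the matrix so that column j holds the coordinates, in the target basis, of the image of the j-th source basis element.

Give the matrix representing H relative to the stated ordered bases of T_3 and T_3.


the matrix is [[0, 0, 0, 0, 0, 0, 0]; [0, -25/13, 18/13, 0, 0, 0, 0]; [0, -18/13, -25/13, 0, 0, 0, 0]; [0, 0, 0, -916/169, 100/169, 0, 0]; [0, 0, 0, -100/169, -916/169, 0, 0]; [0, 0, 0, 0, 0, -17289/2197, 486/2197]; [0, 0, 0, 0, 0, -486/2197, -17289/2197]] (rows listed top to bottom)

image of 1: 0
image of cos x: -(25/13)cos x - (18/13)sin x
image of sin x: (18/13)cos x - (25/13)sin x
image of cos 2x: -(916/169)cos 2x - (100/169)sin 2x
image of sin 2x: (100/169)cos 2x - (916/169)sin 2x
image of cos 3x: -(17289/2197)cos 3x - (486/2197)sin 3x
image of sin 3x: (486/2197)cos 3x - (17289/2197)sin 3x
each image's coordinates form column j of the matrix


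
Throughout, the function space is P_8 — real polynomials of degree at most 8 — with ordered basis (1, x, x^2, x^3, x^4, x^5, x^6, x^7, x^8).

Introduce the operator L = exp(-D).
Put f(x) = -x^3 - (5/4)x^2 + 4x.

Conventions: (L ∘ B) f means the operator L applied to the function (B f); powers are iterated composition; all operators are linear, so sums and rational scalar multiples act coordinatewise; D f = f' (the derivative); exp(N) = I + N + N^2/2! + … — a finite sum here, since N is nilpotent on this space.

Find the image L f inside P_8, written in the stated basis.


order-1 term: 3x^2 + (5/2)x - 4
order-2 term: -3x - 5/4
order-3 term: 1
the series for exp(-D) f terminates at order 3
exp(-D) f = -x^3 + (7/4)x^2 + (7/2)x - 17/4

g(x) = -x^3 + (7/4)x^2 + (7/2)x - 17/4


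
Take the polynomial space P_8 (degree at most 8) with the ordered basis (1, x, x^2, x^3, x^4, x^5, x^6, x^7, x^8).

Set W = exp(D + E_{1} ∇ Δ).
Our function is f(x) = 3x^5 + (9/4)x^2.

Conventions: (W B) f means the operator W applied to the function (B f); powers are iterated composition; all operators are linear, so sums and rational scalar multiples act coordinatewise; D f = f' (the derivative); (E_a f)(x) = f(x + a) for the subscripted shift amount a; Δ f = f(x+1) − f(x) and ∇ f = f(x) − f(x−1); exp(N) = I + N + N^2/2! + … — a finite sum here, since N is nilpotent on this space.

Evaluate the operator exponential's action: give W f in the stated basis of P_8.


the result is g(x) = 3x^5 + 15x^4 + 90x^3 + (1569/4)x^2 + (1899/2)x + 4359/4

order-1 term: 15x^4 + 60x^3 + 180x^2 + (429/2)x + 189/2
order-2 term: 30x^3 + 180x^2 + 540x + 2289/4
order-3 term: 30x^2 + 180x + 360
order-4 term: 15x + 60
order-5 term: 3
the series for exp(D + E_{1} ∇ Δ) f terminates at order 5
exp(D + E_{1} ∇ Δ) f = 3x^5 + 15x^4 + 90x^3 + (1569/4)x^2 + (1899/2)x + 4359/4


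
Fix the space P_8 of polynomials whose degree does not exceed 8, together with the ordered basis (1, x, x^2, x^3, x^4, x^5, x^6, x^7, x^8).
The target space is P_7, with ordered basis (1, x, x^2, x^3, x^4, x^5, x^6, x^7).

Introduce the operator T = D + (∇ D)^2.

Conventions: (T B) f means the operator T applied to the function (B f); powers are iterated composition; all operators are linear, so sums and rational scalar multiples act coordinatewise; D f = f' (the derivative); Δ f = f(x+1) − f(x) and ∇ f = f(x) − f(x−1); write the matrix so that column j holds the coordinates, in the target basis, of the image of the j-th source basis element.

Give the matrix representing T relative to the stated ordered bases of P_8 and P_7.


image of 1: 0
image of x: 1
image of x^2: 2x
image of x^3: 3x^2
image of x^4: 4x^3 + 24
image of x^5: 5x^4 + 120x - 120
image of x^6: 6x^5 + 360x^2 - 720x + 420
image of x^7: 7x^6 + 840x^3 - 2520x^2 + 2940x - 1260
image of x^8: 8x^7 + 1680x^4 - 6720x^3 + 11760x^2 - 10080x + 3472
each image's coordinates form column j of the matrix

the matrix is [[0, 1, 0, 0, 24, -120, 420, -1260, 3472]; [0, 0, 2, 0, 0, 120, -720, 2940, -10080]; [0, 0, 0, 3, 0, 0, 360, -2520, 11760]; [0, 0, 0, 0, 4, 0, 0, 840, -6720]; [0, 0, 0, 0, 0, 5, 0, 0, 1680]; [0, 0, 0, 0, 0, 0, 6, 0, 0]; [0, 0, 0, 0, 0, 0, 0, 7, 0]; [0, 0, 0, 0, 0, 0, 0, 0, 8]] (rows listed top to bottom)


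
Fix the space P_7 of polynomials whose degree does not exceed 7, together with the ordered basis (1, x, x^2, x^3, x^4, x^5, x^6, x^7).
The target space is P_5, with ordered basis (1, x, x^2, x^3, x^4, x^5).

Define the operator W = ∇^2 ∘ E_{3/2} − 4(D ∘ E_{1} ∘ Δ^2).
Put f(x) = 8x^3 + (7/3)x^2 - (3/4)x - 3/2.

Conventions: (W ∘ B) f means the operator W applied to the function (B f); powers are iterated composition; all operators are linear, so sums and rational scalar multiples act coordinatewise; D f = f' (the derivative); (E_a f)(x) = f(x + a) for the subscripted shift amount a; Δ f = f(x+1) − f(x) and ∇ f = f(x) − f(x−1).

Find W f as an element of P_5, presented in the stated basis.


g(x) = 48x - 490/3

E_{3/2} f = 8x^3 + (115/3)x^2 + (241/4)x + 237/8
∇ E_{3/2} f = 24x^2 + (158/3)x + 359/12
∇ ∇ E_{3/2} f = 48x + 86/3
Δ f = 24x^2 + (86/3)x + 115/12
Δ Δ f = 48x + 158/3
E_{1} Δ^2 f = 48x + 302/3
D E_{1} Δ^2 f = 48
(-4(D ∘ E_{1} ∘ Δ^2)) f = -192
(∇^2 ∘ E_{3/2} − 4(D ∘ E_{1} ∘ Δ^2)) f = 48x - 490/3


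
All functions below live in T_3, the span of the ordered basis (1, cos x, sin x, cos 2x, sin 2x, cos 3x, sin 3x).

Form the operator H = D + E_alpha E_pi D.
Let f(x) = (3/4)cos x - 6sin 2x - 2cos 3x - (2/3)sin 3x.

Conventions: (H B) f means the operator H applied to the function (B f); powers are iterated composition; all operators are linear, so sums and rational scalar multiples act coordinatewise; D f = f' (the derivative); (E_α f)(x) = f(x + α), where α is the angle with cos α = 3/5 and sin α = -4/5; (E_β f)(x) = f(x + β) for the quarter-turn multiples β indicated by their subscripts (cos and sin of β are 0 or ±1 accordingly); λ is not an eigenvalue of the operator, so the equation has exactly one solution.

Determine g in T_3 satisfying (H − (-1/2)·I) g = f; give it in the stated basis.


write g with unknown coordinates in the stated basis and equate coefficients in (H − (-1/2)·I) g = f
solving from the highest basis element down gives g = -(9/10)cos x + (6/5)sin x + (864/793)cos 2x - (1452/793)sin 2x + (2492/17021)cos 3x - (16868/51063)sin 3x
check: H g = (6/5)cos x - (3/5)sin x - (432/793)cos 2x - (4032/793)sin 2x - (35288/17021)cos 3x - (8536/17021)sin 3x
so H g − (-1/2)·g = (3/4)cos x - 6sin 2x - 2cos 3x - (2/3)sin 3x = f ✓

the result is g(x) = -(9/10)cos x + (6/5)sin x + (864/793)cos 2x - (1452/793)sin 2x + (2492/17021)cos 3x - (16868/51063)sin 3x


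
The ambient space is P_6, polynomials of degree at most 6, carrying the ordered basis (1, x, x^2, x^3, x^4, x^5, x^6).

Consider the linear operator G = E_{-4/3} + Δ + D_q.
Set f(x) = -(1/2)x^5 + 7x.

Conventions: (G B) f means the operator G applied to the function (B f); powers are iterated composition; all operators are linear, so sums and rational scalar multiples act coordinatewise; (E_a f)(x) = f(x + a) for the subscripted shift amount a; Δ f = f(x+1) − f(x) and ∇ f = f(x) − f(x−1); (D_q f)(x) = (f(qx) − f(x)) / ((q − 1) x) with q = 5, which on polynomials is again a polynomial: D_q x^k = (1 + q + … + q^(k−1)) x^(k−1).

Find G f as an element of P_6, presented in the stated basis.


E_{-4/3} f = -(1/2)x^5 + (10/3)x^4 - (80/9)x^3 + (320/27)x^2 - (73/81)x - 1756/243
Δ f = -(5/2)x^4 - 5x^3 - 5x^2 - (5/2)x + 13/2
D_q f = -(781/2)x^4 + 7
(E_{-4/3} + Δ + D_q) f = -(1/2)x^5 - (1169/3)x^4 - (125/9)x^3 + (185/27)x^2 - (551/162)x + 3049/486

the image equals g(x) = -(1/2)x^5 - (1169/3)x^4 - (125/9)x^3 + (185/27)x^2 - (551/162)x + 3049/486


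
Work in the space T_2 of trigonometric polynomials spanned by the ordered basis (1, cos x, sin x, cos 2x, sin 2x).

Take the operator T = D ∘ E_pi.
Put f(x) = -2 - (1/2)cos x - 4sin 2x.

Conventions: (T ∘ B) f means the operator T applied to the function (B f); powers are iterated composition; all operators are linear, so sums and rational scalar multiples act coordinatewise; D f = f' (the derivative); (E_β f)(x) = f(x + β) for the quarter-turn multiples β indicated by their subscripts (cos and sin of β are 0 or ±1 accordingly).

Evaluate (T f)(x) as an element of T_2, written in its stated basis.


the result is g(x) = -(1/2)sin x - 8cos 2x

E_pi f = -2 + (1/2)cos x - 4sin 2x
D E_pi f = -(1/2)sin x - 8cos 2x


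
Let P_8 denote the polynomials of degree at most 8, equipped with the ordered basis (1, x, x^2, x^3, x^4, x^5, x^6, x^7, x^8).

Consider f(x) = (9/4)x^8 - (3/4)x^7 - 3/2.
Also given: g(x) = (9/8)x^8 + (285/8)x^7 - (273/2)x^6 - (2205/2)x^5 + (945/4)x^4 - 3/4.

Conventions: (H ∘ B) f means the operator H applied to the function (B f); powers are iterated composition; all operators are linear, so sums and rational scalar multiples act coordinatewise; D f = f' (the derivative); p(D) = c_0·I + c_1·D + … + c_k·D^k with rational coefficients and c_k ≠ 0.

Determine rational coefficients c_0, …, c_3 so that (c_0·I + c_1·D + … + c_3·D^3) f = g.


p(D) = (1/2)·I + 2·D − D^2 − (3/2)·D^3, i.e. c_0 = 1/2, c_1 = 2, c_2 = -1, c_3 = -3/2

D^0 f = (9/4)x^8 - (3/4)x^7 - 3/2
D^1 f = 18x^7 - (21/4)x^6
D^2 f = 126x^6 - (63/2)x^5
D^3 f = 756x^5 - (315/2)x^4
matching coefficients of g against c_0 f + c_1 Df + … from the top degree down determines the c_i
solution: c_0 = 1/2, c_1 = 2, c_2 = -1, c_3 = -3/2


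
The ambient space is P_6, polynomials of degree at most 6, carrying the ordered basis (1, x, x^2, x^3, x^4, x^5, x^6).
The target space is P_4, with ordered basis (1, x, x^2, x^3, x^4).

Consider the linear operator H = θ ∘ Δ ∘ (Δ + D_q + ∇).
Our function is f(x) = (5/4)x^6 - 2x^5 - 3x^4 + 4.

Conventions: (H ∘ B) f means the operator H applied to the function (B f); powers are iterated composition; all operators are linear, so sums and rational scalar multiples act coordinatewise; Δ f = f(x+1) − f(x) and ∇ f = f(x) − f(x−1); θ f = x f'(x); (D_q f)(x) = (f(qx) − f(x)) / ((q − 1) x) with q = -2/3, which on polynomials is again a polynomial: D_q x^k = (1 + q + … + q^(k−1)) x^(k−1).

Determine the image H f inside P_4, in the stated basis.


the image equals g(x) = (76225/243)x^4 + (34705/162)x^3 + (49747/243)x^2 - (12971/972)x

Δ f = (15/2)x^5 + (35/4)x^4 - 7x^3 - (77/4)x^2 - (29/2)x - 15/4
D_q f = (665/972)x^5 - (110/81)x^4 - (13/9)x^3
∇ f = (15/2)x^5 - (115/4)x^4 + 33x^3 - (83/4)x^2 + (11/2)x - 1/4
(Δ + D_q + ∇) f = (15245/972)x^5 - (1730/81)x^4 + (221/9)x^3 - 40x^2 - 9x - 4
Δ (Δ + D_q + ∇) f = (76225/972)x^4 + (34705/486)x^3 + (49747/486)x^2 - (12971/972)x - 29275/972
θ Δ (Δ + D_q + ∇) f = (76225/243)x^4 + (34705/162)x^3 + (49747/243)x^2 - (12971/972)x


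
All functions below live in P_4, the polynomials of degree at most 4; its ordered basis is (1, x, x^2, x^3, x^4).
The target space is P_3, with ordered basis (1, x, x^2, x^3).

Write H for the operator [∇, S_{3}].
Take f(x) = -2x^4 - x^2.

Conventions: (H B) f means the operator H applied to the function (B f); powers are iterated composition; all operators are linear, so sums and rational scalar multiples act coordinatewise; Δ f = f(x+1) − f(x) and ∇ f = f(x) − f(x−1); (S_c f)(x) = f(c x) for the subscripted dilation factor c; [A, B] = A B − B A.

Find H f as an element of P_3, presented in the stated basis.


the image equals g(x) = -432x^3 + 864x^2 - 636x + 168

S_{3} f = -162x^4 - 9x^2
∇ S_{3} f = -648x^3 + 972x^2 - 666x + 171
∇ f = -8x^3 + 12x^2 - 10x + 3
S_{3} ∇ f = -216x^3 + 108x^2 - 30x + 3
[∇, S_{3}] f = -432x^3 + 864x^2 - 636x + 168


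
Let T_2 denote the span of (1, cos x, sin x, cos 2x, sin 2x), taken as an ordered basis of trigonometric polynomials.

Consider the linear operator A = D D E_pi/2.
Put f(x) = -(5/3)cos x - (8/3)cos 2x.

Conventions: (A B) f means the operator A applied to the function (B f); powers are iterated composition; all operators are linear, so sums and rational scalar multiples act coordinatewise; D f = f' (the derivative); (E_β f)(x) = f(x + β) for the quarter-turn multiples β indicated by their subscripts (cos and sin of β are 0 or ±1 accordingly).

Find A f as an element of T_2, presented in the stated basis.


E_pi/2 f = (5/3)sin x + (8/3)cos 2x
D E_pi/2 f = (5/3)cos x - (16/3)sin 2x
D (D E_pi/2) f = -(5/3)sin x - (32/3)cos 2x

g(x) = -(5/3)sin x - (32/3)cos 2x


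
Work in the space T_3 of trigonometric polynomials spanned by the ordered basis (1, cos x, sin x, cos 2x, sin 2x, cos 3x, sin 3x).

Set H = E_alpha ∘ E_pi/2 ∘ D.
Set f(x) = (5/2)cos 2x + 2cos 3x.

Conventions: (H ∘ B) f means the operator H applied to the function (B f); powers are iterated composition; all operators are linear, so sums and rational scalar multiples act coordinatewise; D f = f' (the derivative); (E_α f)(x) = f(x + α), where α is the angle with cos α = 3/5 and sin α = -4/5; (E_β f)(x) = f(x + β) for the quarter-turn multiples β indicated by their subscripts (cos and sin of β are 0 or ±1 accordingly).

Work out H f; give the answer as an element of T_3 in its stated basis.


D f = -5sin 2x - 6sin 3x
E_pi/2 D f = 5sin 2x + 6cos 3x
E_alpha E_pi/2 D f = -(24/5)cos 2x - (7/5)sin 2x - (702/125)cos 3x + (264/125)sin 3x

the result is g(x) = -(24/5)cos 2x - (7/5)sin 2x - (702/125)cos 3x + (264/125)sin 3x


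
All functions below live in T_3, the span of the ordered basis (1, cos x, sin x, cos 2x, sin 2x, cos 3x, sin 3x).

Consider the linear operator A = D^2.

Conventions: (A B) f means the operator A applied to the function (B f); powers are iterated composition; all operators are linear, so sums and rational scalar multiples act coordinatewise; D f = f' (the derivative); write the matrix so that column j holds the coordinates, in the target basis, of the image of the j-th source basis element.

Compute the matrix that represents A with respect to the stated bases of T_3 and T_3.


the matrix is [[0, 0, 0, 0, 0, 0, 0]; [0, -1, 0, 0, 0, 0, 0]; [0, 0, -1, 0, 0, 0, 0]; [0, 0, 0, -4, 0, 0, 0]; [0, 0, 0, 0, -4, 0, 0]; [0, 0, 0, 0, 0, -9, 0]; [0, 0, 0, 0, 0, 0, -9]] (rows listed top to bottom)

image of 1: 0
image of cos x: -cos x
image of sin x: -sin x
image of cos 2x: -4cos 2x
image of sin 2x: -4sin 2x
image of cos 3x: -9cos 3x
image of sin 3x: -9sin 3x
each image's coordinates form column j of the matrix


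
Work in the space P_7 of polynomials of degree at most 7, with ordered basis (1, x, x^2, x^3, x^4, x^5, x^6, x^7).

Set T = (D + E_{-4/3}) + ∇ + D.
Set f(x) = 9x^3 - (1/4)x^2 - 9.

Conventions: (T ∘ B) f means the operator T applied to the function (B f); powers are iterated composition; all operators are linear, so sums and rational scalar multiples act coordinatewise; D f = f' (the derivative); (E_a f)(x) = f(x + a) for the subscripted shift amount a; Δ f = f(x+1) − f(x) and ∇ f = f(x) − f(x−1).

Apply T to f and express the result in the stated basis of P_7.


D f = 27x^2 - (1/2)x
E_{-4/3} f = 9x^3 - (145/4)x^2 + (146/3)x - 277/9
(D + E_{-4/3}) f = 9x^3 - (37/4)x^2 + (289/6)x - 277/9
∇ f = 27x^2 - (55/2)x + 37/4
D f = 27x^2 - (1/2)x
((D + E_{-4/3}) + ∇ + D) f = 9x^3 + (179/4)x^2 + (121/6)x - 775/36

the image equals g(x) = 9x^3 + (179/4)x^2 + (121/6)x - 775/36


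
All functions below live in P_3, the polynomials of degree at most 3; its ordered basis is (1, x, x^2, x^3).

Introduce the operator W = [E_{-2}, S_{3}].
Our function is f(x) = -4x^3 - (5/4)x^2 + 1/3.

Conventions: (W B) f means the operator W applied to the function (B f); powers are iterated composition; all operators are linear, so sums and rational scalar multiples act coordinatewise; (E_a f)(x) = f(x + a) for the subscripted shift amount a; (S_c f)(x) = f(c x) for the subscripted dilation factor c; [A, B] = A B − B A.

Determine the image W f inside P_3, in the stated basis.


the image equals g(x) = 432x^2 - 1122x + 792

S_{3} f = -108x^3 - (45/4)x^2 + 1/3
E_{-2} S_{3} f = -108x^3 + (2547/4)x^2 - 1251x + 2458/3
E_{-2} f = -4x^3 + (91/4)x^2 - 43x + 82/3
S_{3} E_{-2} f = -108x^3 + (819/4)x^2 - 129x + 82/3
[E_{-2}, S_{3}] f = 432x^2 - 1122x + 792


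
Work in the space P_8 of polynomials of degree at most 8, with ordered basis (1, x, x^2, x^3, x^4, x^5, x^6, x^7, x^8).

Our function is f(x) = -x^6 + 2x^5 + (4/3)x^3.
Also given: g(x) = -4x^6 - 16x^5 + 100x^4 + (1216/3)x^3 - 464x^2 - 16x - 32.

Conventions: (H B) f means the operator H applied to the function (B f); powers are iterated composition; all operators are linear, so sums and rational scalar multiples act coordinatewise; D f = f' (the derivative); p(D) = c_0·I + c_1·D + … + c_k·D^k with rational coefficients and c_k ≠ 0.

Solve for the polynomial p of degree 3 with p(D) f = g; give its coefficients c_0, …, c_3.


c_0 = 4, c_1 = 4, c_2 = -2, c_3 = -4

D^0 f = -x^6 + 2x^5 + (4/3)x^3
D^1 f = -6x^5 + 10x^4 + 4x^2
D^2 f = -30x^4 + 40x^3 + 8x
D^3 f = -120x^3 + 120x^2 + 8
matching coefficients of g against c_0 f + c_1 Df + … from the top degree down determines the c_i
solution: c_0 = 4, c_1 = 4, c_2 = -2, c_3 = -4


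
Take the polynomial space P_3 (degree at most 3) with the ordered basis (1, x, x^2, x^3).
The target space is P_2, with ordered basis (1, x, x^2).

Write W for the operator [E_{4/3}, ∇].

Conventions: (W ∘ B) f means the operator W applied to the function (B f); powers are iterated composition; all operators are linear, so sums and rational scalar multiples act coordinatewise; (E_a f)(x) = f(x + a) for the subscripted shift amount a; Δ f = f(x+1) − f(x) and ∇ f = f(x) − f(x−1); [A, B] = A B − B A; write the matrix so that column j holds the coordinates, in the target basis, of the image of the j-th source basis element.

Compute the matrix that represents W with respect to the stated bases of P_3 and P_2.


the matrix is [[0, 0, 0, 0]; [0, 0, 0, 0]; [0, 0, 0, 0]] (rows listed top to bottom)

image of 1: 0
image of x: 0
image of x^2: 0
image of x^3: 0
each image's coordinates form column j of the matrix


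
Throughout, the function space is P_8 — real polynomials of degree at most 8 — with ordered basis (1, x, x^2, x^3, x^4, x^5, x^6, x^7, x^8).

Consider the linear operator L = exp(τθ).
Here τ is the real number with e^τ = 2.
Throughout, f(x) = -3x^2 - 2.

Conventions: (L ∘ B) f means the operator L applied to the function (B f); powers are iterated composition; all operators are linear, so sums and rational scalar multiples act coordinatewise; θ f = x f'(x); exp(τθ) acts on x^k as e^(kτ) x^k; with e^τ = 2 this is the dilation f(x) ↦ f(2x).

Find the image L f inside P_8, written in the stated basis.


the result is g(x) = -12x^2 - 2

exp(τθ) x^k = e^(kτ) x^k; with e^τ = 2 this sends x^k to 2^k x^k
x^2 ↦ 4 x^2
applying this coordinatewise to f: exp(τθ) f = -12x^2 - 2


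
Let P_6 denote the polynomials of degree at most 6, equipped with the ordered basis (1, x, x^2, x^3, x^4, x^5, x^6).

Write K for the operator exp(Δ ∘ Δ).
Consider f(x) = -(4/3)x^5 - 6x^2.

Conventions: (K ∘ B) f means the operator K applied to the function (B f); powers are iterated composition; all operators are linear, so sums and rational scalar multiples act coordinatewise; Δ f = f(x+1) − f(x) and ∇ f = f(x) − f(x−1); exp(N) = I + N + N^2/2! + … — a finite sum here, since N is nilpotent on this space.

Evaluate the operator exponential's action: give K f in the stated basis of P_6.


order-1 term: -(80/3)x^3 - 80x^2 - (280/3)x - 52
order-2 term: -80x - 160
the series for exp(Δ ∘ Δ) f terminates at order 2
exp(Δ ∘ Δ) f = -(4/3)x^5 - (80/3)x^3 - 86x^2 - (520/3)x - 212

the image equals g(x) = -(4/3)x^5 - (80/3)x^3 - 86x^2 - (520/3)x - 212


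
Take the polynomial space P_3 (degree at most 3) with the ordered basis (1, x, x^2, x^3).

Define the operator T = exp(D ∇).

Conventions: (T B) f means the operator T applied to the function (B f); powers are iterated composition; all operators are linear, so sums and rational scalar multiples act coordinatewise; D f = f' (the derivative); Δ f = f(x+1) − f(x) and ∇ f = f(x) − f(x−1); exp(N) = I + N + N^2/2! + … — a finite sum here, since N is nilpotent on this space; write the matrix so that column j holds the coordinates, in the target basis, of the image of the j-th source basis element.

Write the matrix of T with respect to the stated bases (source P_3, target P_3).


image of 1: 1
image of x: x
image of x^2: x^2 + 2
image of x^3: x^3 + 6x - 3
each image's coordinates form column j of the matrix

the matrix is [[1, 0, 2, -3]; [0, 1, 0, 6]; [0, 0, 1, 0]; [0, 0, 0, 1]] (rows listed top to bottom)
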